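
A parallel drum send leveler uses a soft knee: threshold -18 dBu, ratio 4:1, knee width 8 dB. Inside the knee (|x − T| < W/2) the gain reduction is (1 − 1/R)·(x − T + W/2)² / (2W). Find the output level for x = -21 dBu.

-21.046875 dBu

x − T + W/2 = -21 − (-18) + 4 = 1.
GR = (1 − 1/4) × 1² / 16 = 0.75 × 1 / 16 = 0.046875 dB.
Output = -21 − 0.046875 = -21.046875 dBu.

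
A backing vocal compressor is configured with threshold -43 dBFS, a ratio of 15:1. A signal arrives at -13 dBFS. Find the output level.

Overshoot: -13 − (-43) = 30 dB.
At 15:1 the overshoot is divided by 15, leaving 2 dB above threshold.
So the level is -43 + 2 = -41 dBFS.

-41 dBFS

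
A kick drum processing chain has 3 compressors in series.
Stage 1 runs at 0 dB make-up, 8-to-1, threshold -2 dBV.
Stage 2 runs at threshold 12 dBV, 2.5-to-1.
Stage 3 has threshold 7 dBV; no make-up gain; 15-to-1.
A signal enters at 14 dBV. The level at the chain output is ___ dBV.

0 dBV

Stage 1: overshoot 16 dB → 16/8 = 2 dB → 0 dBV.
Stage 2: below threshold (0 ≤ 12); passes unchanged; output 0 dBV.
Stage 3: 0 dBV is at or below the 7 dBV threshold — no compression; output 0 dBV.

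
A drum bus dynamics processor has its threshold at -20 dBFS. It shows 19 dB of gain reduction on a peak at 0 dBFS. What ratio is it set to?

Input overshoot = 0 − (-20) = 20 dB.
Output overshoot = 20 − 19 = 1 dB.
Ratio = input overshoot / output overshoot = 20 / 1 = 20.

20:1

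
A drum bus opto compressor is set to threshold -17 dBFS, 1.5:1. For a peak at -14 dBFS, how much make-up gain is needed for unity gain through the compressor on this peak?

1 dB

Overshoot 3 dB → 3/1.5 = 2 dB after compression, so the compressed level is -17 + 2 = -15 dBFS.
Make-up = target − compressed = -14 − (-15) = 1 dB.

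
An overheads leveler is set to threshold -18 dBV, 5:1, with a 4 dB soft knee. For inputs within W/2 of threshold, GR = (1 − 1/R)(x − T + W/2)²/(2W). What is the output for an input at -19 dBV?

-19.1 dBV

x − T + W/2 = -19 − (-18) + 2 = 1.
GR = (1 − 1/5) × 1² / 8 = 0.8 × 1 / 8 = 0.1 dB.
Output = -19 − 0.1 = -19.1 dBV.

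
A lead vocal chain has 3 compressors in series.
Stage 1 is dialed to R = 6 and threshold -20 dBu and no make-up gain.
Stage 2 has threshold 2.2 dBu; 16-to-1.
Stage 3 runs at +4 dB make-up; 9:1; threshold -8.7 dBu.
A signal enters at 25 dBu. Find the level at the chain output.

-8.5 dBu

Stage 1: 45 dB above -20 dBu, reduced 6:1 to 7.5 dB above → -12.5 dBu.
Stage 2: below threshold (-12.5 ≤ 2.2); passes unchanged; output -12.5 dBu.
Stage 3: -12.5 dBu is at or below the -8.7 dBu threshold — no compression; make-up brings it to -8.5 dBu.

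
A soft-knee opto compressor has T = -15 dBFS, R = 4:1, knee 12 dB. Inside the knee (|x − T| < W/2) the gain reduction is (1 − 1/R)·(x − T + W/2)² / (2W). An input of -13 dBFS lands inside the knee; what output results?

-15 dBFS

x − T + W/2 = -13 − (-15) + 6 = 8.
GR = (1 − 1/4) × 8² / 24 = 0.75 × 64 / 24 = 2 dB.
Output = -13 − 2 = -15 dBFS.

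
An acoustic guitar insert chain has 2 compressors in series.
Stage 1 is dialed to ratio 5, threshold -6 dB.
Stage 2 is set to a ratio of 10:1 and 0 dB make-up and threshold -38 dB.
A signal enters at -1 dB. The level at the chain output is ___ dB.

Stage 1: overshoot 5 dB → 5/5 = 1 dB → -5 dB.
Stage 2: 33 dB above -38 dB, reduced 10:1 to 3.3 dB above → -34.7 dB.

-34.7 dB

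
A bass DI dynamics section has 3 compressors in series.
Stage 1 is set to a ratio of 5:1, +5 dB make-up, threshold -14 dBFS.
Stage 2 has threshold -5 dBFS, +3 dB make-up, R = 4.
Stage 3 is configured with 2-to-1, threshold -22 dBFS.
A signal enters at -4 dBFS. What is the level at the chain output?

Stage 1: 10 dB above -14 dBFS, reduced 5:1 to 2 dB above → -12 dBFS; +5 dB make-up → -7 dBFS.
Stage 2: below threshold (-7 ≤ -5); passes unchanged; make-up brings it to -4 dBFS.
Stage 3: overshoot 18 dB → 18/2 = 9 dB → -13 dBFS.

-13 dBFS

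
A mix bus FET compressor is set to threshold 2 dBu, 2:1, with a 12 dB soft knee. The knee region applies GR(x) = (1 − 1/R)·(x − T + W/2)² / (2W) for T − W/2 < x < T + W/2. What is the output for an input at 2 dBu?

1.25 dBu

x − T + W/2 = 2 − 2 + 6 = 6.
GR = (1 − 1/2) × 6² / 24 = 0.5 × 36 / 24 = 0.75 dB.
Output = 2 − 0.75 = 1.25 dBu.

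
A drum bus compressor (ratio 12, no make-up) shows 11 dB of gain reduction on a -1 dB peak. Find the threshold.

Gain reduction = -1 − (-12) = 11 dB; output overshoot = GR / (R − 1) = 11 / 11 = 1 dB.
Threshold = output − output overshoot = -12 − 1 = -13 dB.

-13 dB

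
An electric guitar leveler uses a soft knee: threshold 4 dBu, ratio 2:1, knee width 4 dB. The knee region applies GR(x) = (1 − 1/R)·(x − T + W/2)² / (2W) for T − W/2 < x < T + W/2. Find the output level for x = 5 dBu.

x − T + W/2 = 5 − 4 + 2 = 3.
GR = (1 − 1/2) × 3² / 8 = 0.5 × 9 / 8 = 0.5625 dB.
Output = 5 − 0.5625 = 4.4375 dBu.

4.4375 dBu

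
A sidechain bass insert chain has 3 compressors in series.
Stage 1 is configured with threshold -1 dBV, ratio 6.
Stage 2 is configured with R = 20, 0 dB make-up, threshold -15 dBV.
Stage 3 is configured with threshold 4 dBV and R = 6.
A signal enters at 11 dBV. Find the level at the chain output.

Stage 1: 11 dBV is 12 dB over -1 dBV; at 6:1 that becomes 2 dB over, giving 1 dBV.
Stage 2: 1 dBV is 16 dB over -15 dBV; at 20:1 that becomes 0.8 dB over, giving -14.2 dBV.
Stage 3: below threshold (-14.2 ≤ 4); passes unchanged; output -14.2 dBV.

-14.2 dBV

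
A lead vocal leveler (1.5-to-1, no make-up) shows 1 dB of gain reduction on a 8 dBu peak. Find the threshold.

5 dBu

Input is 3 dB above T (since output overshoot × R = input overshoot: (7 − T)·1.5 = 8 − T gives T = 5 dBu).
Check: 5 + (8 − 5)/1.5 = 5 + 2 = 7 dBu. ✓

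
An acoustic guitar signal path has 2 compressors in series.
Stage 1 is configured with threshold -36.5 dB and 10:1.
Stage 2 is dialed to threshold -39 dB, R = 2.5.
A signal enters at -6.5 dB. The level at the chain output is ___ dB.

Stage 1: overshoot 30 dB → 30/10 = 3 dB → -33.5 dB.
Stage 2: overshoot 5.5 dB → 5.5/2.5 = 2.2 dB → -36.8 dB.

-36.8 dB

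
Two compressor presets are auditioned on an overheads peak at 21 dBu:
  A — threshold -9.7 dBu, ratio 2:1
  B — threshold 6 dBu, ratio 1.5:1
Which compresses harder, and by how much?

A: 30.7 dB over, compressed to 15.35 dB over, so 15.35 dB of GR.
B: 15 dB over, compressed to 10 dB over, so 5 dB of GR.
A reduces 10.35 dB more.

A, by 10.35 dB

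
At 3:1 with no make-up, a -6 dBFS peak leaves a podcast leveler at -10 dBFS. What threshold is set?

-12 dBFS

Input is 6 dB above T (since output overshoot × R = input overshoot: (-10 − T)·3 = -6 − T gives T = -12 dBFS).
Check: -12 + (-6 − (-12))/3 = -12 + 2 = -10 dBFS. ✓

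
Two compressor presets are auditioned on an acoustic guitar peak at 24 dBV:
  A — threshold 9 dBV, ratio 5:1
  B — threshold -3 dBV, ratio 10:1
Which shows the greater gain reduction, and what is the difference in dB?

A: overshoot 15 dB → output overshoot 3 dB → GR 12 dB.
B: overshoot 27 dB → output overshoot 2.7 dB → GR 24.3 dB.
B applies 12.3 dB more gain reduction.

B, by 12.3 dB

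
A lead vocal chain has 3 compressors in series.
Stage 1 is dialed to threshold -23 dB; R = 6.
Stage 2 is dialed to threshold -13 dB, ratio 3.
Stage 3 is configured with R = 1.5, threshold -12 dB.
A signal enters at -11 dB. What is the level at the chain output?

Stage 1: -11 dB is 12 dB over -23 dB; at 6:1 that becomes 2 dB over, giving -21 dB.
Stage 2: -21 dB is at or below the -13 dB threshold — no compression; output -21 dB.
Stage 3: -21 dB ≤ -12 dB, so stage 3 doesn't engage; output -21 dB.

-21 dB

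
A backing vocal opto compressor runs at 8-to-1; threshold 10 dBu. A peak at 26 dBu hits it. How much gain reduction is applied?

The signal is 16 dB above threshold.
A 8:1 ratio leaves 2 dB of that excess.
Gain reduction = 16 − 2 = 14 dB.

14 dB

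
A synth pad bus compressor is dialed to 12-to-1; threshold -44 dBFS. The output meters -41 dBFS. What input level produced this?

-8 dBFS

That's 3 dB above the -44 dBFS threshold.
Undo the ratio: input overshoot = 3 × 12 = 36 dB, giving input = -8 dBFS.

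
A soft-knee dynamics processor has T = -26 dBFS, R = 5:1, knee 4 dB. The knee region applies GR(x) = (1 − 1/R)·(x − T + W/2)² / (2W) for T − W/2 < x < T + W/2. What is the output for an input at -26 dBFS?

x − T + W/2 = -26 − (-26) + 2 = 2.
GR = (1 − 1/5) × 2² / 8 = 0.8 × 4 / 8 = 0.4 dB.
Output = -26 − 0.4 = -26.4 dBFS.

-26.4 dBFS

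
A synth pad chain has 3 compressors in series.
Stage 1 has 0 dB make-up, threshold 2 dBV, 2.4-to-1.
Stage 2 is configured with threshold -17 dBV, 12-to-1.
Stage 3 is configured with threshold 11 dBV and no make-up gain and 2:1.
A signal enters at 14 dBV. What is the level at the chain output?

Stage 1: 12 dB above 2 dBV, reduced 2.4:1 to 5 dB above → 7 dBV.
Stage 2: overshoot 24 dB → 24/12 = 2 dB → -15 dBV.
Stage 3: below threshold (-15 ≤ 11); passes unchanged; output -15 dBV.

-15 dBV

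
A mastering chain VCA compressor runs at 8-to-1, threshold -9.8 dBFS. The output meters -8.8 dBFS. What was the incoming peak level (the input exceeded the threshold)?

-1.8 dBFS

That's 1 dB above the -9.8 dBFS threshold.
Undo the ratio: input overshoot = 1 × 8 = 8 dB, giving input = -1.8 dBFS.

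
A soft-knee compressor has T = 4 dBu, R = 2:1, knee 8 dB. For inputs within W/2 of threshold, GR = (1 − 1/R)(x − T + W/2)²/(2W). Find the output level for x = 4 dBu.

x − T + W/2 = 4 − 4 + 4 = 4.
GR = (1 − 1/2) × 4² / 16 = 0.5 × 16 / 16 = 0.5 dB.
Output = 4 − 0.5 = 3.5 dBu.

3.5 dBu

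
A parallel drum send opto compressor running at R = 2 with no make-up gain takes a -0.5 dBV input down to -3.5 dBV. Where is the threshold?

Gain reduction = -0.5 − (-3.5) = 3 dB; output overshoot = GR / (R − 1) = 3 / 1 = 3 dB.
Threshold = output − output overshoot = -3.5 − 3 = -6.5 dBV.

-6.5 dBV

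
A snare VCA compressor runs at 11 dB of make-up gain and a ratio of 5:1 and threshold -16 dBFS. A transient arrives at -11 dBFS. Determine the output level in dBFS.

-11 dBFS sits 5 dB over threshold.
At 5:1 the overshoot is divided by 5, leaving 1 dB above threshold.
That puts the output at -15 dBFS; make-up adds 11 dB, giving -4 dBFS.

-4 dBFS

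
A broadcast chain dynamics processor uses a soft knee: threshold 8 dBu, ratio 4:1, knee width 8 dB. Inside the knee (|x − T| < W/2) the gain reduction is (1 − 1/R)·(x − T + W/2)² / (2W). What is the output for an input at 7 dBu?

6.578125 dBu

x − T + W/2 = 7 − 8 + 4 = 3.
GR = (1 − 1/4) × 3² / 16 = 0.75 × 9 / 16 = 0.421875 dB.
Output = 7 − 0.421875 = 6.578125 dBu.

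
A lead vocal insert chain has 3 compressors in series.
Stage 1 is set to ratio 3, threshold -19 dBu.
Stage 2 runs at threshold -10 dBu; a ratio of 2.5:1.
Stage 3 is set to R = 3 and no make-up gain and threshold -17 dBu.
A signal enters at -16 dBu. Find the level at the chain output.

Stage 1: 3 dB above -19 dBu, reduced 3:1 to 1 dB above → -18 dBu.
Stage 2: below threshold (-18 ≤ -10); passes unchanged; output -18 dBu.
Stage 3: -18 dBu ≤ -17 dBu, so stage 3 doesn't engage; output -18 dBu.

-18 dBu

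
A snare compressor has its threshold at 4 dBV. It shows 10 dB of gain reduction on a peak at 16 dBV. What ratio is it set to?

6:1

Input overshoot = 16 − 4 = 12 dB.
Output overshoot = 12 − 10 = 2 dB.
Ratio = input overshoot / output overshoot = 12 / 2 = 6.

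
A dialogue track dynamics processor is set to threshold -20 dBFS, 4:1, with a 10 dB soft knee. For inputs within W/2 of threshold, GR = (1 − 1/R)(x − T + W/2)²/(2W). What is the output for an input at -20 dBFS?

-20.9375 dBFS

x − T + W/2 = -20 − (-20) + 5 = 5.
GR = (1 − 1/4) × 5² / 20 = 0.75 × 25 / 20 = 0.9375 dB.
Output = -20 − 0.9375 = -20.9375 dBFS.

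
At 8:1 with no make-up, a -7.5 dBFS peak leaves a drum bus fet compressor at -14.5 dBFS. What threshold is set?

Input is 8 dB above T (since output overshoot × R = input overshoot: (-14.5 − T)·8 = -7.5 − T gives T = -15.5 dBFS).
Check: -15.5 + (-7.5 − (-15.5))/8 = -15.5 + 1 = -14.5 dBFS. ✓

-15.5 dBFS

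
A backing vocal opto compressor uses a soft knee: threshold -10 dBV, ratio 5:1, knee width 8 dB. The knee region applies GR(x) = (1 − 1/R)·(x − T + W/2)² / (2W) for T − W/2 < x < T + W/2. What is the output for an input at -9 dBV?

x − T + W/2 = -9 − (-10) + 4 = 5.
GR = (1 − 1/5) × 5² / 16 = 0.8 × 25 / 16 = 1.25 dB.
Output = -9 − 1.25 = -10.25 dBV.

-10.25 dBV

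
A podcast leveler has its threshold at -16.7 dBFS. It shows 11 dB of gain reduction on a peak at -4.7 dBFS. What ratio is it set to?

Input overshoot = -4.7 − (-16.7) = 12 dB.
Output overshoot = 12 − 11 = 1 dB.
Ratio = input overshoot / output overshoot = 12 / 1 = 12.

12:1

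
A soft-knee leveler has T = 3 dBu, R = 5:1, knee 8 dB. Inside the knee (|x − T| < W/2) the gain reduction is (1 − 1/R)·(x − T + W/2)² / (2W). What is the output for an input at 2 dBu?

1.55 dBu

x − T + W/2 = 2 − 3 + 4 = 3.
GR = (1 − 1/5) × 3² / 16 = 0.8 × 9 / 16 = 0.45 dB.
Output = 2 − 0.45 = 1.55 dBu.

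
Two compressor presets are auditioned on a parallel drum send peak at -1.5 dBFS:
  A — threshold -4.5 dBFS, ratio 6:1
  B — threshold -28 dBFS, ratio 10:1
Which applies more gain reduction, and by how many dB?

A: overshoot 3 dB → output overshoot 0.5 dB → GR 2.5 dB.
B: overshoot 26.5 dB → output overshoot 2.65 dB → GR 23.85 dB.
B applies 21.35 dB more gain reduction.

B, by 21.35 dB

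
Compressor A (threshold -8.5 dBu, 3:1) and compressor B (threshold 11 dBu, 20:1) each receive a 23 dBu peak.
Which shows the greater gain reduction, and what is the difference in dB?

A: 31.5 dB over, compressed to 10.5 dB over, so 21 dB of GR.
B: 12 dB over, compressed to 0.6 dB over, so 11.4 dB of GR.
A reduces 9.6 dB more.

A, by 9.6 dB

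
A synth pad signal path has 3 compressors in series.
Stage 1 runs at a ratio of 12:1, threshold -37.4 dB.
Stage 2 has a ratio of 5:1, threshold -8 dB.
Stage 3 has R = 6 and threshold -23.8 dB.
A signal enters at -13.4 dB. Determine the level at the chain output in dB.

-35.4 dB

Stage 1: overshoot 24 dB → 24/12 = 2 dB → -35.4 dB.
Stage 2: below threshold (-35.4 ≤ -8); passes unchanged; output -35.4 dB.
Stage 3: below threshold (-35.4 ≤ -23.8); passes unchanged; output -35.4 dB.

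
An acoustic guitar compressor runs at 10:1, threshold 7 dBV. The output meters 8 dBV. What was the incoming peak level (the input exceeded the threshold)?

17 dBV

The compressed level sits 8 − 7 = 1 dB over threshold.
Undo the ratio: input overshoot = 1 × 10 = 10 dB, giving input = 17 dBV.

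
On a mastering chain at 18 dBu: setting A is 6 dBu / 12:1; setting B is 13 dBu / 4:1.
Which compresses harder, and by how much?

A, by 7.25 dB

A: 12 dB over, compressed to 1 dB over, so 11 dB of GR.
B: 5 dB over, compressed to 1.25 dB over, so 3.75 dB of GR.
A applies 7.25 dB more gain reduction.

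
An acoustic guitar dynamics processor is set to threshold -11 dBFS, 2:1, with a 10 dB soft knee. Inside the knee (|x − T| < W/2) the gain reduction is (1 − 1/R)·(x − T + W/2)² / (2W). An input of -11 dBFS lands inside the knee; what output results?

x − T + W/2 = -11 − (-11) + 5 = 5.
GR = (1 − 1/2) × 5² / 20 = 0.5 × 25 / 20 = 0.625 dB.
Output = -11 − 0.625 = -11.625 dBFS.

-11.625 dBFS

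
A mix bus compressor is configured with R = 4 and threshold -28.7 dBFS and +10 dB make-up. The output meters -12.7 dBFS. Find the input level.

-4.7 dBFS

Remove make-up: -12.7 − 10 = -22.7 dBFS.
Post-compression overshoot = -22.7 − (-28.7) = 6 dB.
Input overshoot = R × output overshoot = 24 dB → input = -28.7 + 24 = -4.7 dBFS.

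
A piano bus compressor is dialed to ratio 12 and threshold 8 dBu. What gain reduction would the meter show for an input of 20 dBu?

Overshoot = 20 − 8 = 12 dB.
At 12:1, output sits 12/12 = 1 dB above threshold.
GR = overshoot in − overshoot out = 12 − 1 = 11 dB.

11 dB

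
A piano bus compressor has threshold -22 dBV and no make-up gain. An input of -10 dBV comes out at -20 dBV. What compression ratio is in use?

Input overshoot = -10 − (-22) = 12 dB; output overshoot = -20 − (-22) = 2 dB.
Ratio = 12 / 2 = 6.

6:1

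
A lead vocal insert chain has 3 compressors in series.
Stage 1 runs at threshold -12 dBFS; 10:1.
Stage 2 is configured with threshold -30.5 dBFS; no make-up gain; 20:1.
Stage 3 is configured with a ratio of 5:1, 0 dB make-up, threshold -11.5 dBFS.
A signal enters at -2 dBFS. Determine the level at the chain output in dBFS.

Stage 1: overshoot 10 dB → 10/10 = 1 dB → -11 dBFS.
Stage 2: -11 dBFS is 19.5 dB over -30.5 dBFS; at 20:1 that becomes 0.975 dB over, giving -29.525 dBFS.
Stage 3: -29.525 dBFS is at or below the -11.5 dBFS threshold — no compression; output -29.525 dBFS.

-29.525 dBFS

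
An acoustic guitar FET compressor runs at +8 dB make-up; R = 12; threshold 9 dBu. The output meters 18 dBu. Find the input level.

Remove make-up: 18 − 8 = 10 dBu.
The compressed level sits 10 − 9 = 1 dB over threshold.
Before 12:1 compression the overshoot was 1 × 12 = 12 dB, so input = 9 + 12 = 21 dBu.

21 dBu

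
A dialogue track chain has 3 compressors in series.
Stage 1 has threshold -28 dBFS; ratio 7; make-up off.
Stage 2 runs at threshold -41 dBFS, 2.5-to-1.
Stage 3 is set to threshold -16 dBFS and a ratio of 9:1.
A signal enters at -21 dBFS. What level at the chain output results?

-35.4 dBFS

Stage 1: overshoot 7 dB → 7/7 = 1 dB → -27 dBFS.
Stage 2: 14 dB above -41 dBFS, reduced 2.5:1 to 5.6 dB above → -35.4 dBFS.
Stage 3: below threshold (-35.4 ≤ -16); passes unchanged; output -35.4 dBFS.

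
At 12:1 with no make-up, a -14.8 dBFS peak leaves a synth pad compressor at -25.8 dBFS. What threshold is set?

-26.8 dBFS

Gain reduction = -14.8 − (-25.8) = 11 dB; output overshoot = GR / (R − 1) = 11 / 11 = 1 dB.
Threshold = output − output overshoot = -25.8 − 1 = -26.8 dBFS.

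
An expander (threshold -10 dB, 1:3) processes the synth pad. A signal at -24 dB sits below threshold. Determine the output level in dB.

-52 dB

Undershoot = (-10) − (-24) = 14 dB.
At 1:3, that expands to 42 dB under threshold.
Output = -10 − 42 = -52 dB.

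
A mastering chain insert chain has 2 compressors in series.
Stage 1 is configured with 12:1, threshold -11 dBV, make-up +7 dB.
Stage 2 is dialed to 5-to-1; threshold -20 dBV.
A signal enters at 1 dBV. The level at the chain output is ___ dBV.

-16.6 dBV

Stage 1: overshoot 12 dB → 12/12 = 1 dB → -10 dBV; +7 dB make-up → -3 dBV.
Stage 2: 17 dB above -20 dBV, reduced 5:1 to 3.4 dB above → -16.6 dBV.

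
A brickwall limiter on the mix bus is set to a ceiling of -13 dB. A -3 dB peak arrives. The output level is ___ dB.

The limiter clamps the peak to its -13 dB ceiling.

-13 dB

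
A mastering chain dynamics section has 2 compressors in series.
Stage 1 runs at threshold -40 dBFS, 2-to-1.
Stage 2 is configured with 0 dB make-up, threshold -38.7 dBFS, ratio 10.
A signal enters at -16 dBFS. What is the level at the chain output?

Stage 1: 24 dB above -40 dBFS, reduced 2:1 to 12 dB above → -28 dBFS.
Stage 2: -28 dBFS is 10.7 dB over -38.7 dBFS; at 10:1 that becomes 1.07 dB over, giving -37.63 dBFS.

-37.63 dBFS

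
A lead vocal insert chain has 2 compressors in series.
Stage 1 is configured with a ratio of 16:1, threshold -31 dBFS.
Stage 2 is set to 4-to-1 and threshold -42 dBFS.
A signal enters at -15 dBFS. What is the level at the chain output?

-39 dBFS

Stage 1: -15 dBFS is 16 dB over -31 dBFS; at 16:1 that becomes 1 dB over, giving -30 dBFS.
Stage 2: -30 dBFS is 12 dB over -42 dBFS; at 4:1 that becomes 3 dB over, giving -39 dBFS.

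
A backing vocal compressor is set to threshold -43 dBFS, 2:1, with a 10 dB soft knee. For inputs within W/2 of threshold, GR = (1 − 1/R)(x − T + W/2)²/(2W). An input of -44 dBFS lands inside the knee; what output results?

x − T + W/2 = -44 − (-43) + 5 = 4.
GR = (1 − 1/2) × 4² / 20 = 0.5 × 16 / 20 = 0.4 dB.
Output = -44 − 0.4 = -44.4 dBFS.

-44.4 dBFS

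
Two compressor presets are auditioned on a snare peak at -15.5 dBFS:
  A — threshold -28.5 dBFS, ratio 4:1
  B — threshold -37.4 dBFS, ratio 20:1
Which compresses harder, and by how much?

B, by 11.055 dB

A: 13 dB over, compressed to 3.25 dB over, so 9.75 dB of GR.
B: 21.9 dB over, compressed to 1.095 dB over, so 20.805 dB of GR.
Difference: 11.055 dB in favour of B.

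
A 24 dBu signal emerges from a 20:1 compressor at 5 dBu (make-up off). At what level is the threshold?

4 dBu

Input is 20 dB above T (since output overshoot × R = input overshoot: (5 − T)·20 = 24 − T gives T = 4 dBu).
Check: 4 + (24 − 4)/20 = 4 + 1 = 5 dBu. ✓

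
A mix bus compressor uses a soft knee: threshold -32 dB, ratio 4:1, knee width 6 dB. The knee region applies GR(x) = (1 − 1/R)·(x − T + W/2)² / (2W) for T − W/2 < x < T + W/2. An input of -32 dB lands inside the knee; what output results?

x − T + W/2 = -32 − (-32) + 3 = 3.
GR = (1 − 1/4) × 3² / 12 = 0.75 × 9 / 12 = 0.5625 dB.
Output = -32 − 0.5625 = -32.5625 dB.

-32.5625 dB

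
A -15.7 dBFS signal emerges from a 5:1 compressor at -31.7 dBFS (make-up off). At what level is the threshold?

Gain reduction = -15.7 − (-31.7) = 16 dB; output overshoot = GR / (R − 1) = 16 / 4 = 4 dB.
Threshold = output − output overshoot = -31.7 − 4 = -35.7 dBFS.

-35.7 dBFS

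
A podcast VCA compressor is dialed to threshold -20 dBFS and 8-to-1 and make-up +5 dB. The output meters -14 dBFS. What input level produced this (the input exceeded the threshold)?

-12 dBFS

Before make-up, the level was -14 − 5 = -19 dBFS.
That's 1 dB above the -20 dBFS threshold.
Undo the ratio: input overshoot = 1 × 8 = 8 dB, giving input = -12 dBFS.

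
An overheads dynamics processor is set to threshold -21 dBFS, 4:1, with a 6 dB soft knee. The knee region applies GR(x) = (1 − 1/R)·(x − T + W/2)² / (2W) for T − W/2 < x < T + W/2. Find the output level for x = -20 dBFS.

x − T + W/2 = -20 − (-21) + 3 = 4.
GR = (1 − 1/4) × 4² / 12 = 0.75 × 16 / 12 = 1 dB.
Output = -20 − 1 = -21 dBFS.

-21 dBFS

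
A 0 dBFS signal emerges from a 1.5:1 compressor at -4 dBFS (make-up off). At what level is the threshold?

Let T be the threshold. Output overshoot = (input overshoot)/R, so -4 − T = (0 − T)/1.5.
1.5·(-4 − T) = 0 − T → 0.5·T = -6 − 0 = -6.
T = -6/0.5 = -12 dBFS.

-12 dBFS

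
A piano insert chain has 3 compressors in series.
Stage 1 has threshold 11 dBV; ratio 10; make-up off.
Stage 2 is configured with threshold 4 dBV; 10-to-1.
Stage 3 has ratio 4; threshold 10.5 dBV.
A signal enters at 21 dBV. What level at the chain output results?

4.8 dBV

Stage 1: overshoot 10 dB → 10/10 = 1 dB → 12 dBV.
Stage 2: 8 dB above 4 dBV, reduced 10:1 to 0.8 dB above → 4.8 dBV.
Stage 3: below threshold (4.8 ≤ 10.5); passes unchanged; output 4.8 dBV.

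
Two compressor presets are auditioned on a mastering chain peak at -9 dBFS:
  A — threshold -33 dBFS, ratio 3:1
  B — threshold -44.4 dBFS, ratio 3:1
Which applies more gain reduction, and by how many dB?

A: GR = 24 − 24/3 = 16 dB.
B: GR = 35.4 − 35.4/3 = 23.6 dB.
B applies 7.6 dB more gain reduction.

B, by 7.6 dB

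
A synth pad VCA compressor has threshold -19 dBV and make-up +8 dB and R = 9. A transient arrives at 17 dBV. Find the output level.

-7 dBV

17 dBV sits 36 dB over threshold.
9:1 compression reduces that to 36/9 = 4 dB over.
That puts the output at -15 dBV; make-up adds 8 dB, giving -7 dBV.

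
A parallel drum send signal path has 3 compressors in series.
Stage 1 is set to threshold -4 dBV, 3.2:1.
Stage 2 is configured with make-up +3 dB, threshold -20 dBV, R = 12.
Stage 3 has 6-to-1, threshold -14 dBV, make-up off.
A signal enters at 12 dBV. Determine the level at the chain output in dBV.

Stage 1: overshoot 16 dB → 16/3.2 = 5 dB → 1 dBV.
Stage 2: 21 dB above -20 dBV, reduced 12:1 to 1.75 dB above → -18.25 dBV; +3 dB make-up → -15.25 dBV.
Stage 3: -15.25 dBV ≤ -14 dBV, so stage 3 doesn't engage; output -15.25 dBV.

-15.25 dBV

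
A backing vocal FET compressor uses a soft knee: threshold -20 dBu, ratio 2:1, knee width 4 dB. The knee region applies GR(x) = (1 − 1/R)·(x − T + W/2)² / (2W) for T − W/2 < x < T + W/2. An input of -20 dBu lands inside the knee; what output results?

-20.25 dBu

x − T + W/2 = -20 − (-20) + 2 = 2.
GR = (1 − 1/2) × 2² / 8 = 0.5 × 4 / 8 = 0.25 dB.
Output = -20 − 0.25 = -20.25 dBu.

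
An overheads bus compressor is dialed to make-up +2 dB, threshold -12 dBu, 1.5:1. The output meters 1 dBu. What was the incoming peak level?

Stripping the +2 dB make-up gives -1 dBu at the gain stage.
The compressed level sits -1 − (-12) = 11 dB over threshold.
Before 1.5:1 compression the overshoot was 11 × 1.5 = 16.5 dB, so input = -12 + 16.5 = 4.5 dBu.

4.5 dBu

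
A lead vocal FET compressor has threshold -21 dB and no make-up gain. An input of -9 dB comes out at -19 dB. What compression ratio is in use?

6:1

Input overshoot = -9 − (-21) = 12 dB; output overshoot = -19 − (-21) = 2 dB.
Ratio = 12 / 2 = 6.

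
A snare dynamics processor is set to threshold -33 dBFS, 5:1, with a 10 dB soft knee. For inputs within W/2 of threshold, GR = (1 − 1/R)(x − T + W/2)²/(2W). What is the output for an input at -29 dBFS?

-32.24 dBFS

x − T + W/2 = -29 − (-33) + 5 = 9.
GR = (1 − 1/5) × 9² / 20 = 0.8 × 81 / 20 = 3.24 dB.
Output = -29 − 3.24 = -32.24 dBFS.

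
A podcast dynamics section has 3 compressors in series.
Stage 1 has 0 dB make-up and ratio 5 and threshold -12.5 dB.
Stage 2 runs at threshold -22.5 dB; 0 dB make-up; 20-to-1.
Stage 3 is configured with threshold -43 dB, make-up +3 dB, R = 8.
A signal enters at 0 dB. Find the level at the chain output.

-37.359375 dB

Stage 1: 0 dB is 12.5 dB over -12.5 dB; at 5:1 that becomes 2.5 dB over, giving -10 dB.
Stage 2: overshoot 12.5 dB → 12.5/20 = 0.625 dB → -21.875 dB.
Stage 3: 21.125 dB above -43 dB, reduced 8:1 to 2.640625 dB above → -40.359375 dB; +3 dB make-up → -37.359375 dB.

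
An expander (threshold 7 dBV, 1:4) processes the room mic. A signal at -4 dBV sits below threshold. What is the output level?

Below threshold, a 1:4 expander applies gain = (4−1)×(T − x) of attenuation.
(4−1) × 11 = 33 dB, so output = -4 − 33 = -37 dBV.

-37 dBV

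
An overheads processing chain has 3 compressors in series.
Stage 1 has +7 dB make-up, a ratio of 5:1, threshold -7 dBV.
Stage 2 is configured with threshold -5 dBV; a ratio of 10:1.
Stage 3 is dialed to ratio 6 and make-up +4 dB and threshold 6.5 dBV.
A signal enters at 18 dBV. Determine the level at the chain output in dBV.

0 dBV

Stage 1: overshoot 25 dB → 25/5 = 5 dB → -2 dBV; +7 dB make-up → 5 dBV.
Stage 2: 5 dBV is 10 dB over -5 dBV; at 10:1 that becomes 1 dB over, giving -4 dBV.
Stage 3: below threshold (-4 ≤ 6.5); passes unchanged; make-up brings it to 0 dBV.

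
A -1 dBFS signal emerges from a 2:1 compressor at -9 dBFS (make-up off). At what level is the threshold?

-17 dBFS

Let T be the threshold. Output overshoot = (input overshoot)/R, so -9 − T = (-1 − T)/2.
2·(-9 − T) = -1 − T → 1·T = -18 − (-1) = -17.
T = -17/1 = -17 dBFS.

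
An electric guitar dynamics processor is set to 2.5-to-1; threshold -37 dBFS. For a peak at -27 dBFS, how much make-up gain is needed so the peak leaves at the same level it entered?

Without make-up, output = threshold + overshoot/2.5 = -37 + 4 = -33 dBFS.
Gap to target: 6 dB.

6 dB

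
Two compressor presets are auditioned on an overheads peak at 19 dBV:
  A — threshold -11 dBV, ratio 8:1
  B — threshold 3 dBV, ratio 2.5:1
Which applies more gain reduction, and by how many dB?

A, by 16.65 dB

A: overshoot 30 dB → output overshoot 3.75 dB → GR 26.25 dB.
B: overshoot 16 dB → output overshoot 6.4 dB → GR 9.6 dB.
A reduces 16.65 dB more.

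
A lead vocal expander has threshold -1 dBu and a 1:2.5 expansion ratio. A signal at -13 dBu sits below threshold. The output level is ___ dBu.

-31 dBu

The input is 12 dB below the -1 dBu threshold.
A 1:2.5 expander multiplies undershoot by 2.5: 12 × 2.5 = 30 dB below threshold.
Output = -1 − 30 = -31 dBu.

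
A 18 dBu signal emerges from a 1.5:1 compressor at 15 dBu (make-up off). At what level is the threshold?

Input is 9 dB above T (since output overshoot × R = input overshoot: (15 − T)·1.5 = 18 − T gives T = 9 dBu).
Check: 9 + (18 − 9)/1.5 = 9 + 6 = 15 dBu. ✓

9 dBu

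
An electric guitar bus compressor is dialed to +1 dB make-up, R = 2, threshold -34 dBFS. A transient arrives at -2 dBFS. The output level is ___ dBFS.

-17 dBFS

-2 dBFS sits 32 dB over threshold.
The 32 dB excess becomes 16 dB after 2:1 reduction.
That puts the output at -18 dBFS; make-up adds 1 dB, giving -17 dBFS.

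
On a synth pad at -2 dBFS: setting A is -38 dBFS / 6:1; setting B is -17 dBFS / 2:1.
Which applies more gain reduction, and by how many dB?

A: GR = 36 − 36/6 = 30 dB.
B: GR = 15 − 15/2 = 7.5 dB.
Difference: 22.5 dB in favour of A.

A, by 22.5 dB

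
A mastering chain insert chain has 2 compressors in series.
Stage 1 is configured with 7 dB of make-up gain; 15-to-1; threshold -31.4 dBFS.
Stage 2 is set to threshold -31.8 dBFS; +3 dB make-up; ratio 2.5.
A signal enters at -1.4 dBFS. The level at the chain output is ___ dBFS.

Stage 1: 30 dB above -31.4 dBFS, reduced 15:1 to 2 dB above → -29.4 dBFS; +7 dB make-up → -22.4 dBFS.
Stage 2: -22.4 dBFS is 9.4 dB over -31.8 dBFS; at 2.5:1 that becomes 3.76 dB over, giving -28.04 dBFS; +3 dB make-up → -25.04 dBFS.

-25.04 dBFS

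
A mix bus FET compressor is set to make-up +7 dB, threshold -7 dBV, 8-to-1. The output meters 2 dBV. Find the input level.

Before make-up, the level was 2 − 7 = -5 dBV.
The compressed level sits -5 − (-7) = 2 dB over threshold.
Input overshoot = R × output overshoot = 16 dB → input = -7 + 16 = 9 dBV.

9 dBV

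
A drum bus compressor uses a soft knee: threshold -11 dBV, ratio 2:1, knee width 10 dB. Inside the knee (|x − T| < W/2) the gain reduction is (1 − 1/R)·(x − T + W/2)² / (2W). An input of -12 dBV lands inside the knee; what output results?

-12.4 dBV

x − T + W/2 = -12 − (-11) + 5 = 4.
GR = (1 − 1/2) × 4² / 20 = 0.5 × 16 / 20 = 0.4 dB.
Output = -12 − 0.4 = -12.4 dBV.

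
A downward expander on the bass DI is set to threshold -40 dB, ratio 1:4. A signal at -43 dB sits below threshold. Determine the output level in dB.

Below threshold, a 1:4 expander applies gain = (4−1)×(T − x) of attenuation.
(4−1) × 3 = 9 dB, so output = -43 − 9 = -52 dB.

-52 dB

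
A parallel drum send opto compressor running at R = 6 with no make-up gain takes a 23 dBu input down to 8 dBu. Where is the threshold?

Input is 18 dB above T (since output overshoot × R = input overshoot: (8 − T)·6 = 23 − T gives T = 5 dBu).
Check: 5 + (23 − 5)/6 = 5 + 3 = 8 dBu. ✓

5 dBu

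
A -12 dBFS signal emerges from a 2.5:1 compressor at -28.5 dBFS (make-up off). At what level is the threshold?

-39.5 dBFS

Let T be the threshold. Output overshoot = (input overshoot)/R, so -28.5 − T = (-12 − T)/2.5.
2.5·(-28.5 − T) = -12 − T → 1.5·T = -71.25 − (-12) = -59.25.
T = -59.25/1.5 = -39.5 dBFS.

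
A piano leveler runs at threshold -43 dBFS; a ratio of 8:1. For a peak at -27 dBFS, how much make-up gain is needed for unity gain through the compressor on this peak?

The peak compresses to -43 + 16/8 = -41 dBFS.
To reach -27 dBFS requires -27 − (-41) = 14 dB of make-up.

14 dB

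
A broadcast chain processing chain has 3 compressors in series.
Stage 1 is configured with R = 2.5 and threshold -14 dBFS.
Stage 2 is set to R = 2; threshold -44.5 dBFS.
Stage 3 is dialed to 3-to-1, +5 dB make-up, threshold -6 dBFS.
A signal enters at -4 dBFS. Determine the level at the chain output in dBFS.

-22.25 dBFS

Stage 1: -4 dBFS is 10 dB over -14 dBFS; at 2.5:1 that becomes 4 dB over, giving -10 dBFS.
Stage 2: 34.5 dB above -44.5 dBFS, reduced 2:1 to 17.25 dB above → -27.25 dBFS.
Stage 3: -27.25 dBFS ≤ -6 dBFS, so stage 3 doesn't engage; make-up brings it to -22.25 dBFS.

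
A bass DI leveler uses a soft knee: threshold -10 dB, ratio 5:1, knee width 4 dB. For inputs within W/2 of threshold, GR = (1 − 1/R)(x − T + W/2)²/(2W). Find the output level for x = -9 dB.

-9.9 dB

x − T + W/2 = -9 − (-10) + 2 = 3.
GR = (1 − 1/5) × 3² / 8 = 0.8 × 9 / 8 = 0.9 dB.
Output = -9 − 0.9 = -9.9 dB.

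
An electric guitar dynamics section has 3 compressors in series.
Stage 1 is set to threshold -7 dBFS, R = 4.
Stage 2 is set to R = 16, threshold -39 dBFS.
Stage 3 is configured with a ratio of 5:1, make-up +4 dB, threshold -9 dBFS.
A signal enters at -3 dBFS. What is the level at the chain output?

-32.9375 dBFS

Stage 1: overshoot 4 dB → 4/4 = 1 dB → -6 dBFS.
Stage 2: -6 dBFS is 33 dB over -39 dBFS; at 16:1 that becomes 2.0625 dB over, giving -36.9375 dBFS.
Stage 3: below threshold (-36.9375 ≤ -9); passes unchanged; make-up brings it to -32.9375 dBFS.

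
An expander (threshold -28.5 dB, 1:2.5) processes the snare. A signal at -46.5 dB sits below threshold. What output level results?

Below threshold, a 1:2.5 expander applies gain = (2.5−1)×(T − x) of attenuation.
(2.5−1) × 18 = 27 dB, so output = -46.5 − 27 = -73.5 dB.

-73.5 dB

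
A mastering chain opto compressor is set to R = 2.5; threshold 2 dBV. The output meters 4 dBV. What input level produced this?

That's 2 dB above the 2 dBV threshold.
Before 2.5:1 compression the overshoot was 2 × 2.5 = 5 dB, so input = 2 + 5 = 7 dBV.

7 dBV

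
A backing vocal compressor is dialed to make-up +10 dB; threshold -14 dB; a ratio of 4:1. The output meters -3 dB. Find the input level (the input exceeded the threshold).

Remove make-up: -3 − 10 = -13 dB.
The compressed level sits -13 − (-14) = 1 dB over threshold.
Before 4:1 compression the overshoot was 1 × 4 = 4 dB, so input = -14 + 4 = -10 dB.

-10 dB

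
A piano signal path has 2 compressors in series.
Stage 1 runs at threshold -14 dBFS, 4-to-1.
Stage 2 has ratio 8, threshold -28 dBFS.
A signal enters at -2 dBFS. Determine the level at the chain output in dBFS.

Stage 1: 12 dB above -14 dBFS, reduced 4:1 to 3 dB above → -11 dBFS.
Stage 2: -11 dBFS is 17 dB over -28 dBFS; at 8:1 that becomes 2.125 dB over, giving -25.875 dBFS.

-25.875 dBFS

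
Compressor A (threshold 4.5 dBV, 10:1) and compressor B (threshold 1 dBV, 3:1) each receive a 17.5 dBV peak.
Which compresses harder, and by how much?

A: GR = 13 − 13/10 = 11.7 dB.
B: GR = 16.5 − 16.5/3 = 11 dB.
A reduces 0.7 dB more.

A, by 0.7 dB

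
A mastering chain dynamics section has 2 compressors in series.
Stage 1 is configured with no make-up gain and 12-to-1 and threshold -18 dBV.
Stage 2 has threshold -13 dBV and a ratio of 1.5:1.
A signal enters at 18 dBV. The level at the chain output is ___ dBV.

-15 dBV

Stage 1: overshoot 36 dB → 36/12 = 3 dB → -15 dBV.
Stage 2: -15 dBV is at or below the -13 dBV threshold — no compression; output -15 dBV.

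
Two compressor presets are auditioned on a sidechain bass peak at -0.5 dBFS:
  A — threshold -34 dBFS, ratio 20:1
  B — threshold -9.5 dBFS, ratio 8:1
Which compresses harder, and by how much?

A, by 23.95 dB

A: 33.5 dB over, compressed to 1.675 dB over, so 31.825 dB of GR.
B: 9 dB over, compressed to 1.125 dB over, so 7.875 dB of GR.
Difference: 23.95 dB in favour of A.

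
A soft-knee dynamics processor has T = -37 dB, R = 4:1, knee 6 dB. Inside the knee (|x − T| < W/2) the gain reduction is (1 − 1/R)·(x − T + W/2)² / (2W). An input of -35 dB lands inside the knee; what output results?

x − T + W/2 = -35 − (-37) + 3 = 5.
GR = (1 − 1/4) × 5² / 12 = 0.75 × 25 / 12 = 1.5625 dB.
Output = -35 − 1.5625 = -36.5625 dB.

-36.5625 dB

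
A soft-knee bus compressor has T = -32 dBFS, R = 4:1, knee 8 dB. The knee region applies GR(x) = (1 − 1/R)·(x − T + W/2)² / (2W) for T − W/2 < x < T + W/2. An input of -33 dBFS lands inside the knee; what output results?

-33.421875 dBFS

x − T + W/2 = -33 − (-32) + 4 = 3.
GR = (1 − 1/4) × 3² / 16 = 0.75 × 9 / 16 = 0.421875 dB.
Output = -33 − 0.421875 = -33.421875 dBFS.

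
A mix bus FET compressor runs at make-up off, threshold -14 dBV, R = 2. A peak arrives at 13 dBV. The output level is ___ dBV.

Overshoot: 13 − (-14) = 27 dB.
At 2:1 the overshoot is divided by 2, leaving 13.5 dB above threshold.
So the level is -14 + 13.5 = -0.5 dBV.

-0.5 dBV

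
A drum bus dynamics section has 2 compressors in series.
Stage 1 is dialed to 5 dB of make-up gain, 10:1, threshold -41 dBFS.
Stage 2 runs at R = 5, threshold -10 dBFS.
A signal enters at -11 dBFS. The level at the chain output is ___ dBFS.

-33 dBFS

Stage 1: overshoot 30 dB → 30/10 = 3 dB → -38 dBFS; +5 dB make-up → -33 dBFS.
Stage 2: -33 dBFS is at or below the -10 dBFS threshold — no compression; output -33 dBFS.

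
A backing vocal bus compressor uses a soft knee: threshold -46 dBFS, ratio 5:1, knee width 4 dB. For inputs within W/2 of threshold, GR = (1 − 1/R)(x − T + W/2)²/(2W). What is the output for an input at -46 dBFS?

-46.4 dBFS

x − T + W/2 = -46 − (-46) + 2 = 2.
GR = (1 − 1/5) × 2² / 8 = 0.8 × 4 / 8 = 0.4 dB.
Output = -46 − 0.4 = -46.4 dBFS.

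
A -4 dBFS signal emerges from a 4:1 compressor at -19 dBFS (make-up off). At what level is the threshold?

Gain reduction = -4 − (-19) = 15 dB; output overshoot = GR / (R − 1) = 15 / 3 = 5 dB.
Threshold = output − output overshoot = -19 − 5 = -24 dBFS.

-24 dBFS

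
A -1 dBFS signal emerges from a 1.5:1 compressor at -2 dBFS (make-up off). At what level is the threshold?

Let T be the threshold. Output overshoot = (input overshoot)/R, so -2 − T = (-1 − T)/1.5.
1.5·(-2 − T) = -1 − T → 0.5·T = -3 − (-1) = -2.
T = -2/0.5 = -4 dBFS.

-4 dBFS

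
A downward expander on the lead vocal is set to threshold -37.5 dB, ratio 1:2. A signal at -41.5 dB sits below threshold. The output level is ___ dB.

Undershoot = (-37.5) − (-41.5) = 4 dB.
At 1:2, that expands to 8 dB under threshold.
Output = -37.5 − 8 = -45.5 dB.

-45.5 dB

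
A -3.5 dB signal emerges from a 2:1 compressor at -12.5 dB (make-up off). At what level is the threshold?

Gain reduction = -3.5 − (-12.5) = 9 dB; output overshoot = GR / (R − 1) = 9 / 1 = 9 dB.
Threshold = output − output overshoot = -12.5 − 9 = -21.5 dB.

-21.5 dB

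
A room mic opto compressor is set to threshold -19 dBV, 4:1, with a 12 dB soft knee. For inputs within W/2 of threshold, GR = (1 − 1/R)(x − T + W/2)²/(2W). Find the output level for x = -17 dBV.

-19 dBV

x − T + W/2 = -17 − (-19) + 6 = 8.
GR = (1 − 1/4) × 8² / 24 = 0.75 × 64 / 24 = 2 dB.
Output = -17 − 2 = -19 dBV.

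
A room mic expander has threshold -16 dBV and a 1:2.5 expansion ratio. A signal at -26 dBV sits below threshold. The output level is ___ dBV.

-41 dBV

Below threshold, a 1:2.5 expander applies gain = (2.5−1)×(T − x) of attenuation.
(2.5−1) × 10 = 15 dB, so output = -26 − 15 = -41 dBV.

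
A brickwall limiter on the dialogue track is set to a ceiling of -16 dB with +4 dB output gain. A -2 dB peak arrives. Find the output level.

-12 dB

A brickwall limiter is an ∞:1 compressor: any input above the ceiling is clamped to -16 dB.
Output gain then adds 4 dB: -16 + 4 = -12 dB.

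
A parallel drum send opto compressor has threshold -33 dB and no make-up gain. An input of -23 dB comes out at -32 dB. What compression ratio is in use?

Input overshoot = -23 − (-33) = 10 dB; output overshoot = -32 − (-33) = 1 dB.
Ratio = 10 / 1 = 10.

10:1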